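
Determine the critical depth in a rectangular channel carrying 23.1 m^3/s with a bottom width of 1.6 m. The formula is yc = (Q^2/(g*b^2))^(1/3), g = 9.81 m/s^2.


Using yc = (Q^2 / (g * b^2))^(1/3):
Q^2 = 23.1^2 = 533.61.
g * b^2 = 9.81 * 1.6^2 = 9.81 * 2.56 = 25.11.
Q^2 / (g*b^2) = 533.61 / 25.11 = 21.2509.
yc = 21.2509^(1/3) = 2.7697 m.

2.7697


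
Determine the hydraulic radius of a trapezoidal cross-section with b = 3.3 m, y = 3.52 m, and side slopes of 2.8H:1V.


For a trapezoidal section with side slope z:
A = (b + z*y)*y = (3.3 + 2.8*3.52)*3.52 = 46.309 m^2.
P = b + 2*y*sqrt(1 + z^2) = 3.3 + 2*3.52*sqrt(1 + 2.8^2) = 24.231 m.
R = A/P = 46.309 / 24.231 = 1.9111 m.

1.9111


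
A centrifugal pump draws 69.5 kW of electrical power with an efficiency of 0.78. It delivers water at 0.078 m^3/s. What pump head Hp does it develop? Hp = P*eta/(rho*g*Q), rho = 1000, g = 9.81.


Pump head formula: Hp = P * eta / (rho * g * Q).
Numerator: P * eta = 69.5 * 1000 * 0.78 = 54210.0 W.
Denominator: rho * g * Q = 1000 * 9.81 * 0.078 = 765.18.
Hp = 54210.0 / 765.18 = 70.85 m.

70.85


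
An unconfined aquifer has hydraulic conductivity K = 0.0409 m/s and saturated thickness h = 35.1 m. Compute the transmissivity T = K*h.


Transmissivity is defined as T = K * h.
T = 0.0409 * 35.1
  = 1.4356 m^2/s.

1.4356


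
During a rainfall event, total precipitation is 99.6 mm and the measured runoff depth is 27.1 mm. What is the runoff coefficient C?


The runoff coefficient C = runoff depth / rainfall depth.
C = 27.1 / 99.6
  = 0.2721.

0.2721


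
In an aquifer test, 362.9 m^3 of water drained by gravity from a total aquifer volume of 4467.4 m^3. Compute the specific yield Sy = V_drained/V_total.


Specific yield Sy = Volume drained / Total volume.
Sy = 362.9 / 4467.4
   = 0.0812.

0.0812


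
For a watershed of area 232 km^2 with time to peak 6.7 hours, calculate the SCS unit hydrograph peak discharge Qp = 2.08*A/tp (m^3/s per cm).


SCS formula: Qp = 2.08 * A / tp.
Qp = 2.08 * 232 / 6.7
   = 482.56 / 6.7
   = 72.02 m^3/s per cm.

72.02


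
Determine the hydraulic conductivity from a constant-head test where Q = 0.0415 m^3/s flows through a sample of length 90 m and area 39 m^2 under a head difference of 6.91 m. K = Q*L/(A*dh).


From K = Q*L / (A*dh):
Numerator: Q*L = 0.0415 * 90 = 3.735.
Denominator: A*dh = 39 * 6.91 = 269.49.
K = 3.735 / 269.49 = 0.01386 m/s.

0.01386


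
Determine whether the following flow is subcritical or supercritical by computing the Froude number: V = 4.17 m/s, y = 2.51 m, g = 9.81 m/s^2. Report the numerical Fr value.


The Froude number is defined as Fr = V / sqrt(g*y).
g*y = 9.81 * 2.51 = 24.6231.
sqrt(g*y) = sqrt(24.6231) = 4.9622.
Fr = 4.17 / 4.9622 = 0.8404.
Since Fr < 1, the flow is subcritical.

0.8404


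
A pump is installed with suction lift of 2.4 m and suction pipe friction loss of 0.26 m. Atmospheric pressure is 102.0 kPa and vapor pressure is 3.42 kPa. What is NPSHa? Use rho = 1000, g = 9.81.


NPSHa = p_atm/(rho*g) - z_s - hf_s - p_vap/(rho*g).
p_atm/(rho*g) = 102.0*1000 / (1000*9.81) = 10.398 m.
p_vap/(rho*g) = 3.42*1000 / (1000*9.81) = 0.349 m.
NPSHa = 10.398 - 2.4 - 0.26 - 0.349
      = 7.39 m.

7.39


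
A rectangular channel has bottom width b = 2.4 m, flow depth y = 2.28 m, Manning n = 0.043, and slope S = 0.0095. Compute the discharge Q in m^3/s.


For a rectangular channel, the cross-sectional area A = b * y = 2.4 * 2.28 = 5.47 m^2.
The wetted perimeter P = b + 2y = 2.4 + 2*2.28 = 6.96 m.
Hydraulic radius R = A/P = 5.47/6.96 = 0.7862 m.
Velocity V = (1/n)*R^(2/3)*S^(1/2) = (1/0.043)*0.7862^(2/3)*0.0095^(1/2) = 1.9309 m/s.
Discharge Q = A * V = 5.47 * 1.9309 = 10.566 m^3/s.

10.566


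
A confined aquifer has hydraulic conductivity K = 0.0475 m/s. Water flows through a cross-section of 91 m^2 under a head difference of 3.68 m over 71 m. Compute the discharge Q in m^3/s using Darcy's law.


Darcy's law: Q = K * A * i, where i = dh/L.
Hydraulic gradient i = 3.68 / 71 = 0.051831.
Q = 0.0475 * 91 * 0.051831
  = 0.224 m^3/s.

0.224


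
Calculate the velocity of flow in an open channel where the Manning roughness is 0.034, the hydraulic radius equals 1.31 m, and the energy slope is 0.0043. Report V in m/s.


Manning's equation gives V = (1/n) * R^(2/3) * S^(1/2).
First, compute R^(2/3) = 1.31^(2/3) = 1.1972.
Next, S^(1/2) = 0.0043^(1/2) = 0.065574.
Then 1/n = 1/0.034 = 29.41.
V = 29.41 * 1.1972 * 0.065574 = 2.3091 m/s.

2.3091


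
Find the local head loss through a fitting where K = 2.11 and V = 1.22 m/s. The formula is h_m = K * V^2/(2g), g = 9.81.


Minor loss formula: h_m = K * V^2/(2g).
V^2 = 1.22^2 = 1.4884.
V^2/(2g) = 1.4884 / 19.62 = 0.0759 m.
h_m = 2.11 * 0.0759 = 0.1601 m.

0.1601


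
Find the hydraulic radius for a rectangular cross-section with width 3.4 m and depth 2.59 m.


For a rectangular section:
Flow area A = b * y = 3.4 * 2.59 = 8.81 m^2.
Wetted perimeter P = b + 2y = 3.4 + 2*2.59 = 8.58 m.
Hydraulic radius R = A/P = 8.81 / 8.58 = 1.0263 m.

1.0263


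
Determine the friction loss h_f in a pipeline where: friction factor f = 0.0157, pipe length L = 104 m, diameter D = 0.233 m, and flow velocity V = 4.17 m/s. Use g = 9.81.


Darcy-Weisbach equation: h_f = f * (L/D) * V^2/(2g).
f * L/D = 0.0157 * 104/0.233 = 7.0077.
V^2/(2g) = 4.17^2 / (2*9.81) = 17.3889 / 19.62 = 0.8863 m.
h_f = 7.0077 * 0.8863 = 6.211 m.

6.211


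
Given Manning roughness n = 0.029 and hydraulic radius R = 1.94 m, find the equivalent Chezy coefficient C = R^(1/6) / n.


The Chezy coefficient relates to Manning's n through C = R^(1/6) / n.
R^(1/6) = 1.94^(1/6) = 1.116778.
C = 1.116778 / 0.029 = 38.51 m^(1/2)/s.

38.51


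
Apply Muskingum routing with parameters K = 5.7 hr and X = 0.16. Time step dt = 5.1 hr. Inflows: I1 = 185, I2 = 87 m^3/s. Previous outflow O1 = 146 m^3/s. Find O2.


Muskingum coefficients:
denom = 2*K*(1-X) + dt = 2*5.7*(1-0.16) + 5.1 = 14.676.
C0 = (dt - 2*K*X)/denom = (5.1 - 2*5.7*0.16)/14.676 = 0.2232.
C1 = (dt + 2*K*X)/denom = (5.1 + 2*5.7*0.16)/14.676 = 0.4718.
C2 = (2*K*(1-X) - dt)/denom = 0.305.
O2 = C0*I2 + C1*I1 + C2*O1
   = 0.2232*87 + 0.4718*185 + 0.305*146
   = 151.23 m^3/s.

151.23


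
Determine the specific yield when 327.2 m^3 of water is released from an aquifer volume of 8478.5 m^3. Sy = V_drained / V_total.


Specific yield Sy = Volume drained / Total volume.
Sy = 327.2 / 8478.5
   = 0.0386.

0.0386


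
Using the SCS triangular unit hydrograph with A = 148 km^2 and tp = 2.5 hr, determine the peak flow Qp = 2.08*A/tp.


SCS formula: Qp = 2.08 * A / tp.
Qp = 2.08 * 148 / 2.5
   = 307.84 / 2.5
   = 123.14 m^3/s per cm.

123.14


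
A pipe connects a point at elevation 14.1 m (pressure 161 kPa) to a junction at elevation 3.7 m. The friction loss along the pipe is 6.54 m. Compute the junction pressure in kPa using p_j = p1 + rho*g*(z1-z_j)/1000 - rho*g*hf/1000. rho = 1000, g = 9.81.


Junction pressure: p_j = p1 + rho*g*(z1 - z_j)/1000 - rho*g*hf/1000.
Elevation term = 1000*9.81*(14.1 - 3.7)/1000 = 102.024 kPa.
Friction term = 1000*9.81*6.54/1000 = 64.157 kPa.
p_j = 161 + 102.024 - 64.157 = 198.87 kPa.

198.87


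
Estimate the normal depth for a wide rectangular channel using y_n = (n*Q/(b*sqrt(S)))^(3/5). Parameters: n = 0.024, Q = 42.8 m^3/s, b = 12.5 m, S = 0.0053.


We use the wide-channel approximation y_n = (n*Q/(b*sqrt(S)))^(3/5).
sqrt(S) = sqrt(0.0053) = 0.072801.
Numerator: n*Q = 0.024 * 42.8 = 1.0272.
Denominator: b*sqrt(S) = 12.5 * 0.072801 = 0.910013.
arg = 1.1288.
y_n = 1.1288^(3/5) = 1.0754 m.

1.0754


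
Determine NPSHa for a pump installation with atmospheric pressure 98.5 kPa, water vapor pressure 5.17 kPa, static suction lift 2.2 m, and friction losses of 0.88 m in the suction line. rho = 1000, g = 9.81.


NPSHa = p_atm/(rho*g) - z_s - hf_s - p_vap/(rho*g).
p_atm/(rho*g) = 98.5*1000 / (1000*9.81) = 10.041 m.
p_vap/(rho*g) = 5.17*1000 / (1000*9.81) = 0.527 m.
NPSHa = 10.041 - 2.2 - 0.88 - 0.527
      = 6.43 m.

6.43


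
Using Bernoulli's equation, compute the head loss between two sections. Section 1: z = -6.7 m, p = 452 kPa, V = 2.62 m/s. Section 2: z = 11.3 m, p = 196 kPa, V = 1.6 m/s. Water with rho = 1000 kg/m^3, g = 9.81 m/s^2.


Total head at each section: H = z + p/(rho*g) + V^2/(2g).
H1 = -6.7 + 452*1000/(1000*9.81) + 2.62^2/(2*9.81)
   = -6.7 + 46.075 + 0.3499
   = 39.725 m.
H2 = 11.3 + 196*1000/(1000*9.81) + 1.6^2/(2*9.81)
   = 11.3 + 19.98 + 0.1305
   = 31.41 m.
h_L = H1 - H2 = 39.725 - 31.41 = 8.315 m.

8.315


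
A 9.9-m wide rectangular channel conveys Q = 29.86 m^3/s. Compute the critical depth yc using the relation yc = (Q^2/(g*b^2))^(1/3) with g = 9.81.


Using yc = (Q^2 / (g * b^2))^(1/3):
Q^2 = 29.86^2 = 891.62.
g * b^2 = 9.81 * 9.9^2 = 9.81 * 98.01 = 961.48.
Q^2 / (g*b^2) = 891.62 / 961.48 = 0.9273.
yc = 0.9273^(1/3) = 0.9752 m.

0.9752


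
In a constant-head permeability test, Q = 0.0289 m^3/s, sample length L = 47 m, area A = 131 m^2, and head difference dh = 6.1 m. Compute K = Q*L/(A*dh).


From K = Q*L / (A*dh):
Numerator: Q*L = 0.0289 * 47 = 1.3583.
Denominator: A*dh = 131 * 6.1 = 799.1.
K = 1.3583 / 799.1 = 0.0017 m/s.

0.0017


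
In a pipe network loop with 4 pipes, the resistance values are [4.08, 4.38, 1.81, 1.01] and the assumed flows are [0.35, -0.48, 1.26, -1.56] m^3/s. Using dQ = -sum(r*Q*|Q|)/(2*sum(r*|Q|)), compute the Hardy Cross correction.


Numerator terms (r*Q*|Q|): 4.08*0.35*|0.35| = 0.4998; 4.38*-0.48*|-0.48| = -1.0092; 1.81*1.26*|1.26| = 2.8736; 1.01*-1.56*|-1.56| = -2.4579.
Sum of numerator = -0.0937.
Denominator terms (r*|Q|): 4.08*|0.35| = 1.428; 4.38*|-0.48| = 2.1024; 1.81*|1.26| = 2.2806; 1.01*|-1.56| = 1.5756.
2 * sum of denominator = 2 * 7.3866 = 14.7732.
dQ = --0.0937 / 14.7732 = 0.0063 m^3/s.

0.0063


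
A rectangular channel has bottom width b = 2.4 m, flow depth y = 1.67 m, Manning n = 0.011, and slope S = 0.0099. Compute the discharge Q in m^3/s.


For a rectangular channel, the cross-sectional area A = b * y = 2.4 * 1.67 = 4.01 m^2.
The wetted perimeter P = b + 2y = 2.4 + 2*1.67 = 5.74 m.
Hydraulic radius R = A/P = 4.01/5.74 = 0.6983 m.
Velocity V = (1/n)*R^(2/3)*S^(1/2) = (1/0.011)*0.6983^(2/3)*0.0099^(1/2) = 7.1193 m/s.
Discharge Q = A * V = 4.01 * 7.1193 = 28.534 m^3/s.

28.534


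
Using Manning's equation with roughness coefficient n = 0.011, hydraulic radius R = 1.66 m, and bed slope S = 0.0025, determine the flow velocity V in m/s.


Manning's equation gives V = (1/n) * R^(2/3) * S^(1/2).
First, compute R^(2/3) = 1.66^(2/3) = 1.402.
Next, S^(1/2) = 0.0025^(1/2) = 0.05.
Then 1/n = 1/0.011 = 90.91.
V = 90.91 * 1.402 * 0.05 = 6.3726 m/s.

6.3726


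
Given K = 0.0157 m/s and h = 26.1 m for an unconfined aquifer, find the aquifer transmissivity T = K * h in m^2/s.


Transmissivity is defined as T = K * h.
T = 0.0157 * 26.1
  = 0.4098 m^2/s.

0.4098


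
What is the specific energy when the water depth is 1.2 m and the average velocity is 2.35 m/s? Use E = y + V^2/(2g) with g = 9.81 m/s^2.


Specific energy E = y + V^2/(2g).
Velocity head = V^2/(2g) = 2.35^2 / (2*9.81) = 5.5225 / 19.62 = 0.2815 m.
E = 1.2 + 0.2815 = 1.4815 m.

1.4815


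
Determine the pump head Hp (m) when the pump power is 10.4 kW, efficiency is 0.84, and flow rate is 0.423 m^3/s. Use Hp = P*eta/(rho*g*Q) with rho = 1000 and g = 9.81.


Pump head formula: Hp = P * eta / (rho * g * Q).
Numerator: P * eta = 10.4 * 1000 * 0.84 = 8736.0 W.
Denominator: rho * g * Q = 1000 * 9.81 * 0.423 = 4149.63.
Hp = 8736.0 / 4149.63 = 2.11 m.

2.11


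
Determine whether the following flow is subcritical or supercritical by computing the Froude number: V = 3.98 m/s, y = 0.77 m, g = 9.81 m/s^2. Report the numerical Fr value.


The Froude number is defined as Fr = V / sqrt(g*y).
g*y = 9.81 * 0.77 = 7.5537.
sqrt(g*y) = sqrt(7.5537) = 2.7484.
Fr = 3.98 / 2.7484 = 1.4481.
Since Fr > 1, the flow is supercritical.

1.4481


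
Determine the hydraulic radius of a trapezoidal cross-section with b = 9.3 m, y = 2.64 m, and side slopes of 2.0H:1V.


For a trapezoidal section with side slope z:
A = (b + z*y)*y = (9.3 + 2.0*2.64)*2.64 = 38.491 m^2.
P = b + 2*y*sqrt(1 + z^2) = 9.3 + 2*2.64*sqrt(1 + 2.0^2) = 21.106 m.
R = A/P = 38.491 / 21.106 = 1.8237 m.

1.8237


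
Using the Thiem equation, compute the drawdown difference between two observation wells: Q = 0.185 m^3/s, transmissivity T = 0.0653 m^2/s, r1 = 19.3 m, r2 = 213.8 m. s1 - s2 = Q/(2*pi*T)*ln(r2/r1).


Thiem equation: s1 - s2 = Q/(2*pi*T) * ln(r2/r1).
ln(r2/r1) = ln(213.8/19.3) = 2.4049.
Q/(2*pi*T) = 0.185 / (2*pi*0.0653) = 0.185 / 0.4103 = 0.4509.
s1 - s2 = 0.4509 * 2.4049 = 1.0844 m.

1.0844


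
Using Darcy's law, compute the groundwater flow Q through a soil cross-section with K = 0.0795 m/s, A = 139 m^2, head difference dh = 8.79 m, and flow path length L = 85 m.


Darcy's law: Q = K * A * i, where i = dh/L.
Hydraulic gradient i = 8.79 / 85 = 0.103412.
Q = 0.0795 * 139 * 0.103412
  = 1.1428 m^3/s.

1.1428


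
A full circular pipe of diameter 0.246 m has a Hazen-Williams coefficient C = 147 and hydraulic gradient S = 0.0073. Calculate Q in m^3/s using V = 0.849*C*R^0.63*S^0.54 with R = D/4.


For a full circular pipe, R = D/4 = 0.246/4 = 0.0615 m.
V = 0.849 * 147 * 0.0615^0.63 * 0.0073^0.54
  = 0.849 * 147 * 0.17258 * 0.070177
  = 1.5115 m/s.
Pipe area A = pi*D^2/4 = pi*0.246^2/4 = 0.0475 m^2.
Q = A * V = 0.0475 * 1.5115 = 0.0718 m^3/s.

0.0718


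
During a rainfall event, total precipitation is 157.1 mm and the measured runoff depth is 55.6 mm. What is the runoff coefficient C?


The runoff coefficient C = runoff depth / rainfall depth.
C = 55.6 / 157.1
  = 0.3539.

0.3539


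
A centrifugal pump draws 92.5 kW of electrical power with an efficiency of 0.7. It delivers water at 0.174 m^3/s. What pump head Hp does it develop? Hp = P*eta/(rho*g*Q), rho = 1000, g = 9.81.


Pump head formula: Hp = P * eta / (rho * g * Q).
Numerator: P * eta = 92.5 * 1000 * 0.7 = 64750.0 W.
Denominator: rho * g * Q = 1000 * 9.81 * 0.174 = 1706.94.
Hp = 64750.0 / 1706.94 = 37.93 m.

37.93


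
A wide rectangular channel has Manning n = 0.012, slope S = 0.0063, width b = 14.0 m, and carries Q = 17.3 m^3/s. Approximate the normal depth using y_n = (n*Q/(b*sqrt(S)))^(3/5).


We use the wide-channel approximation y_n = (n*Q/(b*sqrt(S)))^(3/5).
sqrt(S) = sqrt(0.0063) = 0.079373.
Numerator: n*Q = 0.012 * 17.3 = 0.2076.
Denominator: b*sqrt(S) = 14.0 * 0.079373 = 1.111222.
arg = 0.1868.
y_n = 0.1868^(3/5) = 0.3655 m.

0.3655


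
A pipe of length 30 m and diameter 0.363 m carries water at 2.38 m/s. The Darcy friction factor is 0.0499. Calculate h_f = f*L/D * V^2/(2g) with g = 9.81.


Darcy-Weisbach equation: h_f = f * (L/D) * V^2/(2g).
f * L/D = 0.0499 * 30/0.363 = 4.124.
V^2/(2g) = 2.38^2 / (2*9.81) = 5.6644 / 19.62 = 0.2887 m.
h_f = 4.124 * 0.2887 = 1.191 m.

1.191


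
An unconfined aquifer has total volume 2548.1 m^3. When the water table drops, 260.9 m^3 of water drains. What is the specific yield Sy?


Specific yield Sy = Volume drained / Total volume.
Sy = 260.9 / 2548.1
   = 0.1024.

0.1024


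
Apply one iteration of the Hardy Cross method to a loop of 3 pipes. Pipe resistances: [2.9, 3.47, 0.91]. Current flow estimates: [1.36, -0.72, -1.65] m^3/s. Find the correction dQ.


Numerator terms (r*Q*|Q|): 2.9*1.36*|1.36| = 5.3638; 3.47*-0.72*|-0.72| = -1.7988; 0.91*-1.65*|-1.65| = -2.4775.
Sum of numerator = 1.0875.
Denominator terms (r*|Q|): 2.9*|1.36| = 3.944; 3.47*|-0.72| = 2.4984; 0.91*|-1.65| = 1.5015.
2 * sum of denominator = 2 * 7.9439 = 15.8878.
dQ = -1.0875 / 15.8878 = -0.0684 m^3/s.

-0.0684


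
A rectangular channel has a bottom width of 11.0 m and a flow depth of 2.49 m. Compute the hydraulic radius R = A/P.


For a rectangular section:
Flow area A = b * y = 11.0 * 2.49 = 27.39 m^2.
Wetted perimeter P = b + 2y = 11.0 + 2*2.49 = 15.98 m.
Hydraulic radius R = A/P = 27.39 / 15.98 = 1.714 m.

1.714


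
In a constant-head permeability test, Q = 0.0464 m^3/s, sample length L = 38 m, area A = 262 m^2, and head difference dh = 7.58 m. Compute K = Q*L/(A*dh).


From K = Q*L / (A*dh):
Numerator: Q*L = 0.0464 * 38 = 1.7632.
Denominator: A*dh = 262 * 7.58 = 1985.96.
K = 1.7632 / 1985.96 = 0.000888 m/s.

0.000888


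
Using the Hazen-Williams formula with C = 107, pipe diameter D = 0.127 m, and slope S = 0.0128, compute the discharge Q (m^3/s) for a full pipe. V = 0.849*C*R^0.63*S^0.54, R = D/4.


For a full circular pipe, R = D/4 = 0.127/4 = 0.0318 m.
V = 0.849 * 107 * 0.0318^0.63 * 0.0128^0.54
  = 0.849 * 107 * 0.113789 * 0.095037
  = 0.9824 m/s.
Pipe area A = pi*D^2/4 = pi*0.127^2/4 = 0.0127 m^2.
Q = A * V = 0.0127 * 0.9824 = 0.0124 m^3/s.

0.0124


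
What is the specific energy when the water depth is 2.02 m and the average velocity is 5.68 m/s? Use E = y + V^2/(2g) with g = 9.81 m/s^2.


Specific energy E = y + V^2/(2g).
Velocity head = V^2/(2g) = 5.68^2 / (2*9.81) = 32.2624 / 19.62 = 1.6444 m.
E = 2.02 + 1.6444 = 3.6644 m.

3.6644


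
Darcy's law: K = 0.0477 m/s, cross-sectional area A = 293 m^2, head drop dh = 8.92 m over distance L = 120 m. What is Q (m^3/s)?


Darcy's law: Q = K * A * i, where i = dh/L.
Hydraulic gradient i = 8.92 / 120 = 0.074333.
Q = 0.0477 * 293 * 0.074333
  = 1.0389 m^3/s.

1.0389


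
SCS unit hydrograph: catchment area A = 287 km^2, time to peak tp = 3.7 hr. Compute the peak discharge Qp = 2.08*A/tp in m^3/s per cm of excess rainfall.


SCS formula: Qp = 2.08 * A / tp.
Qp = 2.08 * 287 / 3.7
   = 596.96 / 3.7
   = 161.34 m^3/s per cm.

161.34


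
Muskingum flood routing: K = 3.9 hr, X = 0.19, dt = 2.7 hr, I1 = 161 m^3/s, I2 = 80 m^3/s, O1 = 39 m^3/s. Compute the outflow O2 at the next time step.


Muskingum coefficients:
denom = 2*K*(1-X) + dt = 2*3.9*(1-0.19) + 2.7 = 9.018.
C0 = (dt - 2*K*X)/denom = (2.7 - 2*3.9*0.19)/9.018 = 0.1351.
C1 = (dt + 2*K*X)/denom = (2.7 + 2*3.9*0.19)/9.018 = 0.4637.
C2 = (2*K*(1-X) - dt)/denom = 0.4012.
O2 = C0*I2 + C1*I1 + C2*O1
   = 0.1351*80 + 0.4637*161 + 0.4012*39
   = 101.11 m^3/s.

101.11


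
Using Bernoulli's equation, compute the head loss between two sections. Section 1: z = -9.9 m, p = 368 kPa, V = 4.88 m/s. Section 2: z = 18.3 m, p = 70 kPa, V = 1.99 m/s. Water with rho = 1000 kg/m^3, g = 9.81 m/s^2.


Total head at each section: H = z + p/(rho*g) + V^2/(2g).
H1 = -9.9 + 368*1000/(1000*9.81) + 4.88^2/(2*9.81)
   = -9.9 + 37.513 + 1.2138
   = 28.827 m.
H2 = 18.3 + 70*1000/(1000*9.81) + 1.99^2/(2*9.81)
   = 18.3 + 7.136 + 0.2018
   = 25.637 m.
h_L = H1 - H2 = 28.827 - 25.637 = 3.189 m.

3.189


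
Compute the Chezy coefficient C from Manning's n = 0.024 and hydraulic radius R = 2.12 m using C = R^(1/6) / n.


The Chezy coefficient relates to Manning's n through C = R^(1/6) / n.
R^(1/6) = 2.12^(1/6) = 1.133416.
C = 1.133416 / 0.024 = 47.23 m^(1/2)/s.

47.23


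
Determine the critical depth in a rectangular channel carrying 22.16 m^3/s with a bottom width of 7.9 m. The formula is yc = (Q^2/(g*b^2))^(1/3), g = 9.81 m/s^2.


Using yc = (Q^2 / (g * b^2))^(1/3):
Q^2 = 22.16^2 = 491.07.
g * b^2 = 9.81 * 7.9^2 = 9.81 * 62.41 = 612.24.
Q^2 / (g*b^2) = 491.07 / 612.24 = 0.8021.
yc = 0.8021^(1/3) = 0.9291 m.

0.9291


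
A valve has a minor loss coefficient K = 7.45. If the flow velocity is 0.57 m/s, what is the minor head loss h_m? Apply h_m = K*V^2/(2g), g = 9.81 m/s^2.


Minor loss formula: h_m = K * V^2/(2g).
V^2 = 0.57^2 = 0.3249.
V^2/(2g) = 0.3249 / 19.62 = 0.0166 m.
h_m = 7.45 * 0.0166 = 0.1234 m.

0.1234


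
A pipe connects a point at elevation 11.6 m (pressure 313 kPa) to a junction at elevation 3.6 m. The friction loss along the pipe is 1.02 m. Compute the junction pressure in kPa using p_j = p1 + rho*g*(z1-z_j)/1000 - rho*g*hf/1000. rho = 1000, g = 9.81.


Junction pressure: p_j = p1 + rho*g*(z1 - z_j)/1000 - rho*g*hf/1000.
Elevation term = 1000*9.81*(11.6 - 3.6)/1000 = 78.48 kPa.
Friction term = 1000*9.81*1.02/1000 = 10.006 kPa.
p_j = 313 + 78.48 - 10.006 = 381.47 kPa.

381.47


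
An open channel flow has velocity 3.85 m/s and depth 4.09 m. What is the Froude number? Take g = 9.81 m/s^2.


The Froude number is defined as Fr = V / sqrt(g*y).
g*y = 9.81 * 4.09 = 40.1229.
sqrt(g*y) = sqrt(40.1229) = 6.3343.
Fr = 3.85 / 6.3343 = 0.6078.

0.6078


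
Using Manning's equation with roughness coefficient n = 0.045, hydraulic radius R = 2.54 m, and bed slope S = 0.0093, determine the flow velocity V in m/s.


Manning's equation gives V = (1/n) * R^(2/3) * S^(1/2).
First, compute R^(2/3) = 2.54^(2/3) = 1.8616.
Next, S^(1/2) = 0.0093^(1/2) = 0.096437.
Then 1/n = 1/0.045 = 22.22.
V = 22.22 * 1.8616 * 0.096437 = 3.9895 m/s.

3.9895


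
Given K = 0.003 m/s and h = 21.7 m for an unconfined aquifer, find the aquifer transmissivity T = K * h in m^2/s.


Transmissivity is defined as T = K * h.
T = 0.003 * 21.7
  = 0.0651 m^2/s.

0.0651


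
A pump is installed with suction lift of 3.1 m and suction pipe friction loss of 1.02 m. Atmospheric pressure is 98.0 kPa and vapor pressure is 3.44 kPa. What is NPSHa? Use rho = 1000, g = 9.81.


NPSHa = p_atm/(rho*g) - z_s - hf_s - p_vap/(rho*g).
p_atm/(rho*g) = 98.0*1000 / (1000*9.81) = 9.99 m.
p_vap/(rho*g) = 3.44*1000 / (1000*9.81) = 0.351 m.
NPSHa = 9.99 - 3.1 - 1.02 - 0.351
      = 5.52 m.

5.52


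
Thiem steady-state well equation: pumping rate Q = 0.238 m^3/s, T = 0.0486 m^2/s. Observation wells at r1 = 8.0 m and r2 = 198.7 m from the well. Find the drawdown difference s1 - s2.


Thiem equation: s1 - s2 = Q/(2*pi*T) * ln(r2/r1).
ln(r2/r1) = ln(198.7/8.0) = 3.2124.
Q/(2*pi*T) = 0.238 / (2*pi*0.0486) = 0.238 / 0.3054 = 0.7794.
s1 - s2 = 0.7794 * 3.2124 = 2.5037 m.

2.5037


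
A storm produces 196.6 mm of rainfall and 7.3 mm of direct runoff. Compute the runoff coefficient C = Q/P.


The runoff coefficient C = runoff depth / rainfall depth.
C = 7.3 / 196.6
  = 0.0371.

0.0371


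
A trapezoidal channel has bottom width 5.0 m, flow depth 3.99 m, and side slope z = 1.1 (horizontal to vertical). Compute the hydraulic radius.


For a trapezoidal section with side slope z:
A = (b + z*y)*y = (5.0 + 1.1*3.99)*3.99 = 37.462 m^2.
P = b + 2*y*sqrt(1 + z^2) = 5.0 + 2*3.99*sqrt(1 + 1.1^2) = 16.863 m.
R = A/P = 37.462 / 16.863 = 2.2215 m.

2.2215


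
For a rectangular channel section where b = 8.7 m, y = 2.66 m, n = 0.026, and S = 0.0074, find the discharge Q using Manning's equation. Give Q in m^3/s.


For a rectangular channel, the cross-sectional area A = b * y = 8.7 * 2.66 = 23.14 m^2.
The wetted perimeter P = b + 2y = 8.7 + 2*2.66 = 14.02 m.
Hydraulic radius R = A/P = 23.14/14.02 = 1.6506 m.
Velocity V = (1/n)*R^(2/3)*S^(1/2) = (1/0.026)*1.6506^(2/3)*0.0074^(1/2) = 4.6211 m/s.
Discharge Q = A * V = 23.14 * 4.6211 = 106.941 m^3/s.

106.941


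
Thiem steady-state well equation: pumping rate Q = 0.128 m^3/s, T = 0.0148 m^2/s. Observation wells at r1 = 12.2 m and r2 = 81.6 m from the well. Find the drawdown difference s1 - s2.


Thiem equation: s1 - s2 = Q/(2*pi*T) * ln(r2/r1).
ln(r2/r1) = ln(81.6/12.2) = 1.9004.
Q/(2*pi*T) = 0.128 / (2*pi*0.0148) = 0.128 / 0.093 = 1.3765.
s1 - s2 = 1.3765 * 1.9004 = 2.6158 m.

2.6158


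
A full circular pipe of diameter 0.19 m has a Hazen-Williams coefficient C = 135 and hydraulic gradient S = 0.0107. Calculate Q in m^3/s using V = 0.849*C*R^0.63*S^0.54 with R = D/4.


For a full circular pipe, R = D/4 = 0.19/4 = 0.0475 m.
V = 0.849 * 135 * 0.0475^0.63 * 0.0107^0.54
  = 0.849 * 135 * 0.146662 * 0.086271
  = 1.4502 m/s.
Pipe area A = pi*D^2/4 = pi*0.19^2/4 = 0.0284 m^2.
Q = A * V = 0.0284 * 1.4502 = 0.0411 m^3/s.

0.0411


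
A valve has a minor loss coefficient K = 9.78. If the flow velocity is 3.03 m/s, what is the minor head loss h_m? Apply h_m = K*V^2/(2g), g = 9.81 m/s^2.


Minor loss formula: h_m = K * V^2/(2g).
V^2 = 3.03^2 = 9.1809.
V^2/(2g) = 9.1809 / 19.62 = 0.4679 m.
h_m = 9.78 * 0.4679 = 4.5764 m.

4.5764


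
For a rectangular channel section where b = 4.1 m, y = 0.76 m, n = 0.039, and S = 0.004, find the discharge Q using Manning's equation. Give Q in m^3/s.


For a rectangular channel, the cross-sectional area A = b * y = 4.1 * 0.76 = 3.12 m^2.
The wetted perimeter P = b + 2y = 4.1 + 2*0.76 = 5.62 m.
Hydraulic radius R = A/P = 3.12/5.62 = 0.5544 m.
Velocity V = (1/n)*R^(2/3)*S^(1/2) = (1/0.039)*0.5544^(2/3)*0.004^(1/2) = 1.0945 m/s.
Discharge Q = A * V = 3.12 * 1.0945 = 3.41 m^3/s.

3.41


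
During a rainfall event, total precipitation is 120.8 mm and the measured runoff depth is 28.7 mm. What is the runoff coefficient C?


The runoff coefficient C = runoff depth / rainfall depth.
C = 28.7 / 120.8
  = 0.2376.

0.2376


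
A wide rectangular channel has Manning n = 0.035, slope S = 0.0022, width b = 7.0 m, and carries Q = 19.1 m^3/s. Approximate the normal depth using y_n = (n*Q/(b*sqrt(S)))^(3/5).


We use the wide-channel approximation y_n = (n*Q/(b*sqrt(S)))^(3/5).
sqrt(S) = sqrt(0.0022) = 0.046904.
Numerator: n*Q = 0.035 * 19.1 = 0.6685.
Denominator: b*sqrt(S) = 7.0 * 0.046904 = 0.328328.
arg = 2.0361.
y_n = 2.0361^(3/5) = 1.5321 m.

1.5321


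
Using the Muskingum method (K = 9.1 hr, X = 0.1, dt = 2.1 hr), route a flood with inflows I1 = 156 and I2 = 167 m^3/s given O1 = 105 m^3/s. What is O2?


Muskingum coefficients:
denom = 2*K*(1-X) + dt = 2*9.1*(1-0.1) + 2.1 = 18.48.
C0 = (dt - 2*K*X)/denom = (2.1 - 2*9.1*0.1)/18.48 = 0.0152.
C1 = (dt + 2*K*X)/denom = (2.1 + 2*9.1*0.1)/18.48 = 0.2121.
C2 = (2*K*(1-X) - dt)/denom = 0.7727.
O2 = C0*I2 + C1*I1 + C2*O1
   = 0.0152*167 + 0.2121*156 + 0.7727*105
   = 116.76 m^3/s.

116.76


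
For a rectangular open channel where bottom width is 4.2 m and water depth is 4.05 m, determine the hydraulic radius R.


For a rectangular section:
Flow area A = b * y = 4.2 * 4.05 = 17.01 m^2.
Wetted perimeter P = b + 2y = 4.2 + 2*4.05 = 12.3 m.
Hydraulic radius R = A/P = 17.01 / 12.3 = 1.3829 m.

1.3829


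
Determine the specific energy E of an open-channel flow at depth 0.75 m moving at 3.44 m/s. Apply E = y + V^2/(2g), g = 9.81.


Specific energy E = y + V^2/(2g).
Velocity head = V^2/(2g) = 3.44^2 / (2*9.81) = 11.8336 / 19.62 = 0.6031 m.
E = 0.75 + 0.6031 = 1.3531 m.

1.3531


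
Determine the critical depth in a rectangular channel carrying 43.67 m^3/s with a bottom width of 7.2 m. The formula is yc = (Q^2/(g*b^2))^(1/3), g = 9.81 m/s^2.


Using yc = (Q^2 / (g * b^2))^(1/3):
Q^2 = 43.67^2 = 1907.07.
g * b^2 = 9.81 * 7.2^2 = 9.81 * 51.84 = 508.55.
Q^2 / (g*b^2) = 1907.07 / 508.55 = 3.75.
yc = 3.75^(1/3) = 1.5536 m.

1.5536


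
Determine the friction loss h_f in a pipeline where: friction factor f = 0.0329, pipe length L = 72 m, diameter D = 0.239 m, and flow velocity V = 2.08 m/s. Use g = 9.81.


Darcy-Weisbach equation: h_f = f * (L/D) * V^2/(2g).
f * L/D = 0.0329 * 72/0.239 = 9.9113.
V^2/(2g) = 2.08^2 / (2*9.81) = 4.3264 / 19.62 = 0.2205 m.
h_f = 9.9113 * 0.2205 = 2.186 m.

2.186


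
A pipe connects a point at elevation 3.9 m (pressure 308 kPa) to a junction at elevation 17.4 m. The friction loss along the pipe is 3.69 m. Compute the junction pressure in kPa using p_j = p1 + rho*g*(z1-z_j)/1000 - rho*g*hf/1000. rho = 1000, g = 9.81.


Junction pressure: p_j = p1 + rho*g*(z1 - z_j)/1000 - rho*g*hf/1000.
Elevation term = 1000*9.81*(3.9 - 17.4)/1000 = -132.435 kPa.
Friction term = 1000*9.81*3.69/1000 = 36.199 kPa.
p_j = 308 + -132.435 - 36.199 = 139.37 kPa.

139.37


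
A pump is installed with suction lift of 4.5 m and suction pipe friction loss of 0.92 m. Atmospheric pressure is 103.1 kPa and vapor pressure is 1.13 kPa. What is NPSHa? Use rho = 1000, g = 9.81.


NPSHa = p_atm/(rho*g) - z_s - hf_s - p_vap/(rho*g).
p_atm/(rho*g) = 103.1*1000 / (1000*9.81) = 10.51 m.
p_vap/(rho*g) = 1.13*1000 / (1000*9.81) = 0.115 m.
NPSHa = 10.51 - 4.5 - 0.92 - 0.115
      = 4.97 m.

4.97


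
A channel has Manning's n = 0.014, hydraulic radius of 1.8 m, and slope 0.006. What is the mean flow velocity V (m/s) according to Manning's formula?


Manning's equation gives V = (1/n) * R^(2/3) * S^(1/2).
First, compute R^(2/3) = 1.8^(2/3) = 1.4797.
Next, S^(1/2) = 0.006^(1/2) = 0.07746.
Then 1/n = 1/0.014 = 71.43.
V = 71.43 * 1.4797 * 0.07746 = 8.1871 m/s.

8.1871


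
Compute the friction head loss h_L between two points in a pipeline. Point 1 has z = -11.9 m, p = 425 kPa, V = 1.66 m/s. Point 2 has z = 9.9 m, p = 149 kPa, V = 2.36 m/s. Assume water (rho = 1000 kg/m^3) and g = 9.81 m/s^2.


Total head at each section: H = z + p/(rho*g) + V^2/(2g).
H1 = -11.9 + 425*1000/(1000*9.81) + 1.66^2/(2*9.81)
   = -11.9 + 43.323 + 0.1404
   = 31.564 m.
H2 = 9.9 + 149*1000/(1000*9.81) + 2.36^2/(2*9.81)
   = 9.9 + 15.189 + 0.2839
   = 25.372 m.
h_L = H1 - H2 = 31.564 - 25.372 = 6.191 m.

6.191


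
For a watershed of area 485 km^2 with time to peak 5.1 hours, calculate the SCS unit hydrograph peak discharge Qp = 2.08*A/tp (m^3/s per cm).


SCS formula: Qp = 2.08 * A / tp.
Qp = 2.08 * 485 / 5.1
   = 1008.8 / 5.1
   = 197.8 m^3/s per cm.

197.8


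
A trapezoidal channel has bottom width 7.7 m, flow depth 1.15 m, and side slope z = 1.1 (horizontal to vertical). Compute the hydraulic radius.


For a trapezoidal section with side slope z:
A = (b + z*y)*y = (7.7 + 1.1*1.15)*1.15 = 10.31 m^2.
P = b + 2*y*sqrt(1 + z^2) = 7.7 + 2*1.15*sqrt(1 + 1.1^2) = 11.119 m.
R = A/P = 10.31 / 11.119 = 0.9272 m.

0.9272


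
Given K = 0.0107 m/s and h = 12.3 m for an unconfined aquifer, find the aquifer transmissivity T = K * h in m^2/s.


Transmissivity is defined as T = K * h.
T = 0.0107 * 12.3
  = 0.1316 m^2/s.

0.1316


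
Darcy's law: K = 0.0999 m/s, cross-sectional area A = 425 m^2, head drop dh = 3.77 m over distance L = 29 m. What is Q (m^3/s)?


Darcy's law: Q = K * A * i, where i = dh/L.
Hydraulic gradient i = 3.77 / 29 = 0.13.
Q = 0.0999 * 425 * 0.13
  = 5.5195 m^3/s.

5.5195


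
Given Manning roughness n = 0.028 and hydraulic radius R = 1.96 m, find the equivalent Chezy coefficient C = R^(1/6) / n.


The Chezy coefficient relates to Manning's n through C = R^(1/6) / n.
R^(1/6) = 1.96^(1/6) = 1.118689.
C = 1.118689 / 0.028 = 39.95 m^(1/2)/s.

39.95


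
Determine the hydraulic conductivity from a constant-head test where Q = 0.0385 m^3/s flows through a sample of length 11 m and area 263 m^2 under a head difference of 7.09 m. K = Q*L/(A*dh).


From K = Q*L / (A*dh):
Numerator: Q*L = 0.0385 * 11 = 0.4235.
Denominator: A*dh = 263 * 7.09 = 1864.67.
K = 0.4235 / 1864.67 = 0.000227 m/s.

0.000227


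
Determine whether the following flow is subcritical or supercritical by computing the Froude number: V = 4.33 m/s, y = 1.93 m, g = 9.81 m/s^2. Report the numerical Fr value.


The Froude number is defined as Fr = V / sqrt(g*y).
g*y = 9.81 * 1.93 = 18.9333.
sqrt(g*y) = sqrt(18.9333) = 4.3512.
Fr = 4.33 / 4.3512 = 0.9951.
Since Fr < 1, the flow is subcritical.

0.9951


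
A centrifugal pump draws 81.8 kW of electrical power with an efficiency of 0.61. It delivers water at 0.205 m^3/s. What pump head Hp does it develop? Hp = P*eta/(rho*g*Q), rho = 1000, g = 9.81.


Pump head formula: Hp = P * eta / (rho * g * Q).
Numerator: P * eta = 81.8 * 1000 * 0.61 = 49898.0 W.
Denominator: rho * g * Q = 1000 * 9.81 * 0.205 = 2011.05.
Hp = 49898.0 / 2011.05 = 24.81 m.

24.81


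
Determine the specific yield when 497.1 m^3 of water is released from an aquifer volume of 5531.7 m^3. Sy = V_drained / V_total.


Specific yield Sy = Volume drained / Total volume.
Sy = 497.1 / 5531.7
   = 0.0899.

0.0899


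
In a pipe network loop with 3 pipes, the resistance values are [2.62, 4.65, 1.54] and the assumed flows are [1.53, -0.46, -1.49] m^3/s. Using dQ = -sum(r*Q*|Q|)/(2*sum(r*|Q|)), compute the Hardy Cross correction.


Numerator terms (r*Q*|Q|): 2.62*1.53*|1.53| = 6.1332; 4.65*-0.46*|-0.46| = -0.9839; 1.54*-1.49*|-1.49| = -3.419.
Sum of numerator = 1.7303.
Denominator terms (r*|Q|): 2.62*|1.53| = 4.0086; 4.65*|-0.46| = 2.139; 1.54*|-1.49| = 2.2946.
2 * sum of denominator = 2 * 8.4422 = 16.8844.
dQ = -1.7303 / 16.8844 = -0.1025 m^3/s.

-0.1025


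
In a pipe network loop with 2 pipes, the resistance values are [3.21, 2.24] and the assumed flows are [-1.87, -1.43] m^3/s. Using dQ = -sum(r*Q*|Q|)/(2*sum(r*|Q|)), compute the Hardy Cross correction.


Numerator terms (r*Q*|Q|): 3.21*-1.87*|-1.87| = -11.225; 2.24*-1.43*|-1.43| = -4.5806.
Sum of numerator = -15.8056.
Denominator terms (r*|Q|): 3.21*|-1.87| = 6.0027; 2.24*|-1.43| = 3.2032.
2 * sum of denominator = 2 * 9.2059 = 18.4118.
dQ = --15.8056 / 18.4118 = 0.8585 m^3/s.

0.8585


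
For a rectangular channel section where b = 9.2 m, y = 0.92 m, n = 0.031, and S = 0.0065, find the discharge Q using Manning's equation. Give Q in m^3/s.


For a rectangular channel, the cross-sectional area A = b * y = 9.2 * 0.92 = 8.46 m^2.
The wetted perimeter P = b + 2y = 9.2 + 2*0.92 = 11.04 m.
Hydraulic radius R = A/P = 8.46/11.04 = 0.7667 m.
Velocity V = (1/n)*R^(2/3)*S^(1/2) = (1/0.031)*0.7667^(2/3)*0.0065^(1/2) = 2.1785 m/s.
Discharge Q = A * V = 8.46 * 2.1785 = 18.439 m^3/s.

18.439


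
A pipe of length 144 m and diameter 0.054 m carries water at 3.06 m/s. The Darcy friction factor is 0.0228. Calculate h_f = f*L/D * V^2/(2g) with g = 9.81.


Darcy-Weisbach equation: h_f = f * (L/D) * V^2/(2g).
f * L/D = 0.0228 * 144/0.054 = 60.8.
V^2/(2g) = 3.06^2 / (2*9.81) = 9.3636 / 19.62 = 0.4772 m.
h_f = 60.8 * 0.4772 = 29.017 m.

29.017


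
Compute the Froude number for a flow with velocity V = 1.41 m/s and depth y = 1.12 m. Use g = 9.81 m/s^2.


The Froude number is defined as Fr = V / sqrt(g*y).
g*y = 9.81 * 1.12 = 10.9872.
sqrt(g*y) = sqrt(10.9872) = 3.3147.
Fr = 1.41 / 3.3147 = 0.4254.

0.4254


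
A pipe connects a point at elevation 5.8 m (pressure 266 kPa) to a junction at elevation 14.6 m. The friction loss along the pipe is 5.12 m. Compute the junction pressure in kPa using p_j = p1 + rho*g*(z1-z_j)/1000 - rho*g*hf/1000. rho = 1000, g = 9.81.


Junction pressure: p_j = p1 + rho*g*(z1 - z_j)/1000 - rho*g*hf/1000.
Elevation term = 1000*9.81*(5.8 - 14.6)/1000 = -86.328 kPa.
Friction term = 1000*9.81*5.12/1000 = 50.227 kPa.
p_j = 266 + -86.328 - 50.227 = 129.44 kPa.

129.44


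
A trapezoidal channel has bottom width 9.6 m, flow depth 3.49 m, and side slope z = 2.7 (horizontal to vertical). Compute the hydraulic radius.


For a trapezoidal section with side slope z:
A = (b + z*y)*y = (9.6 + 2.7*3.49)*3.49 = 66.39 m^2.
P = b + 2*y*sqrt(1 + z^2) = 9.6 + 2*3.49*sqrt(1 + 2.7^2) = 29.697 m.
R = A/P = 66.39 / 29.697 = 2.2356 m.

2.2356


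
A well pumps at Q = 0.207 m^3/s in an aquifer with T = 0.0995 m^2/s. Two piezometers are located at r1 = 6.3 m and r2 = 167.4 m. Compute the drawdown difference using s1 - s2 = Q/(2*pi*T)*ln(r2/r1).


Thiem equation: s1 - s2 = Q/(2*pi*T) * ln(r2/r1).
ln(r2/r1) = ln(167.4/6.3) = 3.2798.
Q/(2*pi*T) = 0.207 / (2*pi*0.0995) = 0.207 / 0.6252 = 0.3311.
s1 - s2 = 0.3311 * 3.2798 = 1.086 m.

1.086


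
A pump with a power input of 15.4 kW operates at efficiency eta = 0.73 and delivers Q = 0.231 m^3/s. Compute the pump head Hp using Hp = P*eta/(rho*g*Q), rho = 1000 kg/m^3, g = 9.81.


Pump head formula: Hp = P * eta / (rho * g * Q).
Numerator: P * eta = 15.4 * 1000 * 0.73 = 11242.0 W.
Denominator: rho * g * Q = 1000 * 9.81 * 0.231 = 2266.11.
Hp = 11242.0 / 2266.11 = 4.96 m.

4.96


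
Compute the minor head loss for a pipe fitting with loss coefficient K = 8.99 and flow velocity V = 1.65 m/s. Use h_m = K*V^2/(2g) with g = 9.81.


Minor loss formula: h_m = K * V^2/(2g).
V^2 = 1.65^2 = 2.7225.
V^2/(2g) = 2.7225 / 19.62 = 0.1388 m.
h_m = 8.99 * 0.1388 = 1.2475 m.

1.2475


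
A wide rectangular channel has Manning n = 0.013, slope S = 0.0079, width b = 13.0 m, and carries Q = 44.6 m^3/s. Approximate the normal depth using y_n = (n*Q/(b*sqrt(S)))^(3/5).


We use the wide-channel approximation y_n = (n*Q/(b*sqrt(S)))^(3/5).
sqrt(S) = sqrt(0.0079) = 0.088882.
Numerator: n*Q = 0.013 * 44.6 = 0.5798.
Denominator: b*sqrt(S) = 13.0 * 0.088882 = 1.155466.
arg = 0.5018.
y_n = 0.5018^(3/5) = 0.6612 m.

0.6612


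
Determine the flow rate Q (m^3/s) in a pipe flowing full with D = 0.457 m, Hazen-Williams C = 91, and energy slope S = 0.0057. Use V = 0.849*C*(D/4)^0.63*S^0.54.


For a full circular pipe, R = D/4 = 0.457/4 = 0.1143 m.
V = 0.849 * 91 * 0.1143^0.63 * 0.0057^0.54
  = 0.849 * 91 * 0.254947 * 0.061401
  = 1.2094 m/s.
Pipe area A = pi*D^2/4 = pi*0.457^2/4 = 0.164 m^2.
Q = A * V = 0.164 * 1.2094 = 0.1984 m^3/s.

0.1984


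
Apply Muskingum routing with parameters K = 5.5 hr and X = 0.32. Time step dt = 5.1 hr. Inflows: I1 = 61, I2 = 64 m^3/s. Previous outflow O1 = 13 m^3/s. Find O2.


Muskingum coefficients:
denom = 2*K*(1-X) + dt = 2*5.5*(1-0.32) + 5.1 = 12.58.
C0 = (dt - 2*K*X)/denom = (5.1 - 2*5.5*0.32)/12.58 = 0.1256.
C1 = (dt + 2*K*X)/denom = (5.1 + 2*5.5*0.32)/12.58 = 0.6852.
C2 = (2*K*(1-X) - dt)/denom = 0.1892.
O2 = C0*I2 + C1*I1 + C2*O1
   = 0.1256*64 + 0.6852*61 + 0.1892*13
   = 52.3 m^3/s.

52.3


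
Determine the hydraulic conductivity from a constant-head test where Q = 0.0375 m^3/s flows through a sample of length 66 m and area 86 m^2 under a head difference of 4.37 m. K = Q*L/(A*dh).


From K = Q*L / (A*dh):
Numerator: Q*L = 0.0375 * 66 = 2.475.
Denominator: A*dh = 86 * 4.37 = 375.82.
K = 2.475 / 375.82 = 0.006586 m/s.

0.006586


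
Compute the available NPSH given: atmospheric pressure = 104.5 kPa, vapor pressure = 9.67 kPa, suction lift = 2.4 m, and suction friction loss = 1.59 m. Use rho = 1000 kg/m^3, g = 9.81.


NPSHa = p_atm/(rho*g) - z_s - hf_s - p_vap/(rho*g).
p_atm/(rho*g) = 104.5*1000 / (1000*9.81) = 10.652 m.
p_vap/(rho*g) = 9.67*1000 / (1000*9.81) = 0.986 m.
NPSHa = 10.652 - 2.4 - 1.59 - 0.986
      = 5.68 m.

5.68


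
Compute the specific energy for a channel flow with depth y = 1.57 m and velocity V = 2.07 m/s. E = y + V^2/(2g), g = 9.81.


Specific energy E = y + V^2/(2g).
Velocity head = V^2/(2g) = 2.07^2 / (2*9.81) = 4.2849 / 19.62 = 0.2184 m.
E = 1.57 + 0.2184 = 1.7884 m.

1.7884


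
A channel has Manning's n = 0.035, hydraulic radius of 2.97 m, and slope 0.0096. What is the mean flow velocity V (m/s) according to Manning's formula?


Manning's equation gives V = (1/n) * R^(2/3) * S^(1/2).
First, compute R^(2/3) = 2.97^(2/3) = 2.0662.
Next, S^(1/2) = 0.0096^(1/2) = 0.09798.
Then 1/n = 1/0.035 = 28.57.
V = 28.57 * 2.0662 * 0.09798 = 5.7841 m/s.

5.7841


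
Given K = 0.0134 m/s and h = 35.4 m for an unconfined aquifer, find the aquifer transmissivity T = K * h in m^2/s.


Transmissivity is defined as T = K * h.
T = 0.0134 * 35.4
  = 0.4744 m^2/s.

0.4744


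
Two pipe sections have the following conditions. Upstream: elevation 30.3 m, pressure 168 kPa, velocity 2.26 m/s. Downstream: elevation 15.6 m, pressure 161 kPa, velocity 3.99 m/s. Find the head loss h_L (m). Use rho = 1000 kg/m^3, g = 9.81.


Total head at each section: H = z + p/(rho*g) + V^2/(2g).
H1 = 30.3 + 168*1000/(1000*9.81) + 2.26^2/(2*9.81)
   = 30.3 + 17.125 + 0.2603
   = 47.686 m.
H2 = 15.6 + 161*1000/(1000*9.81) + 3.99^2/(2*9.81)
   = 15.6 + 16.412 + 0.8114
   = 32.823 m.
h_L = H1 - H2 = 47.686 - 32.823 = 14.862 m.

14.862


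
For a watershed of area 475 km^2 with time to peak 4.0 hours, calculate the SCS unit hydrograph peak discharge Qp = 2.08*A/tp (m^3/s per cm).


SCS formula: Qp = 2.08 * A / tp.
Qp = 2.08 * 475 / 4.0
   = 988.0 / 4.0
   = 247.0 m^3/s per cm.

247.0


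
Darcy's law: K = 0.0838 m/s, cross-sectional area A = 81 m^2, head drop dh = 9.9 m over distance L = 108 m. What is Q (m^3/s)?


Darcy's law: Q = K * A * i, where i = dh/L.
Hydraulic gradient i = 9.9 / 108 = 0.091667.
Q = 0.0838 * 81 * 0.091667
  = 0.6222 m^3/s.

0.6222


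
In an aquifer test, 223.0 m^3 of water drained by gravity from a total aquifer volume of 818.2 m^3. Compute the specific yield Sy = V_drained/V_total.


Specific yield Sy = Volume drained / Total volume.
Sy = 223.0 / 818.2
   = 0.2725.

0.2725
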